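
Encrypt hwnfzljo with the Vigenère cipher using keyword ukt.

Repeat the key across the message: uktuktuk
h(7)+u(20): 27≡1 → b
w(22)+k(10): 32≡6 → g
n(13)+t(19): 32≡6 → g
f(5)+u(20): 25 → z
z(25)+k(10): 35≡9 → j
l(11)+t(19): 30≡4 → e
j(9)+u(20): 29≡3 → d
o(14)+k(10): 24 → y

bggzjedy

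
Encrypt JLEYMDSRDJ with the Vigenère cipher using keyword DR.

MCHPPUVIGA

Repeat the key across the message: DRDRDRDRDR
J(9)+D(3): 12 → M
L(11)+R(17): 28≡2 → C
E(4)+D(3): 7 → H
Y(24)+R(17): 41≡15 → P
M(12)+D(3): 15 → P
D(3)+R(17): 20 → U
S(18)+D(3): 21 → V
R(17)+R(17): 34≡8 → I
D(3)+D(3): 6 → G
J(9)+R(17): 26≡0 → A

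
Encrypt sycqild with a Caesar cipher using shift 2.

s(18): 18+2=20 → u
y(24): 24+2=26≡0 → a
c(2): 2+2=4 → e
q(16): 16+2=18 → s
i(8): 8+2=10 → k
l(11): 11+2=13 → n
d(3): 3+2=5 → f

uaesknf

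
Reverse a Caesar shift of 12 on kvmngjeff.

k(10): 10−12=-2≡24 → y
v(21): 21−12=9 → j
m(12): 12−12=0 → a
n(13): 13−12=1 → b
g(6): 6−12=-6≡20 → u
j(9): 9−12=-3≡23 → x
e(4): 4−12=-8≡18 → s
f(5): 5−12=-7≡19 → t
f(5): 5−12=-7≡19 → t

yjabuxstt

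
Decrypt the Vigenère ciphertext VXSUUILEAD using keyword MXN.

Repeat the key across the ciphertext: MXNMXNMXNM
V(21)−M(12): 9 → J
X(23)−X(23): 0 → A
S(18)−N(13): 5 → F
U(20)−M(12): 8 → I
U(20)−X(23): -3≡23 → X
I(8)−N(13): -5≡21 → V
L(11)−M(12): -1≡25 → Z
E(4)−X(23): -19≡7 → H
A(0)−N(13): -13≡13 → N
D(3)−M(12): -9≡17 → R

JAFIXVZHNR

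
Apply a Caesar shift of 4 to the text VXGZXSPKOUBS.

V(21): 21+4=25 → Z
X(23): 23+4=27≡1 → B
G(6): 6+4=10 → K
Z(25): 25+4=29≡3 → D
X(23): 23+4=27≡1 → B
S(18): 18+4=22 → W
P(15): 15+4=19 → T
K(10): 10+4=14 → O
O(14): 14+4=18 → S
U(20): 20+4=24 → Y
B(1): 1+4=5 → F
S(18): 18+4=22 → W

ZBKDBWTOSYFW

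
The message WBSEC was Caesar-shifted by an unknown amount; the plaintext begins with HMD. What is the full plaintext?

From the crib: W(22)−H(7)=15, so the shift is 15.
Subtract 15 from each ciphertext letter:
W(22): 22−15=7 → H
B(1): 1−15=-14≡12 → M
S(18): 18−15=3 → D
E(4): 4−15=-11≡15 → P
C(2): 2−15=-13≡13 → N

HMDPN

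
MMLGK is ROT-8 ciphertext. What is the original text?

EEDYC

M(12): 12−8=4 → E
M(12): 12−8=4 → E
L(11): 11−8=3 → D
G(6): 6−8=-2≡24 → Y
K(10): 10−8=2 → C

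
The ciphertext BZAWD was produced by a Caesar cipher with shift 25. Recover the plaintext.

B(1): 1−25=-24≡2 → C
Z(25): 25−25=0 → A
A(0): 0−25=-25≡1 → B
W(22): 22−25=-3≡23 → X
D(3): 3−25=-22≡4 → E

CABXE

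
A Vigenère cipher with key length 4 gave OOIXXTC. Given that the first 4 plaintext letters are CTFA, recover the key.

MVDX

Subtract each crib letter from the matching ciphertext letter (mod 26):
O(14)−C(2)=12 → M
O(14)−T(19)=-5≡21 → V
I(8)−F(5)=3 → D
X(23)−A(0)=23 → X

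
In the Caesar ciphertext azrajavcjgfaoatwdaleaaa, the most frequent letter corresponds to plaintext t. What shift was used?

The most frequent ciphertext letter is a (appears 9 times).
a is position 0; t is position 19.
Shift = -19≡7.

7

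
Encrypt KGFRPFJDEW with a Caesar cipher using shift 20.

K(10): 10+20=30≡4 → E
G(6): 6+20=26≡0 → A
F(5): 5+20=25 → Z
R(17): 17+20=37≡11 → L
P(15): 15+20=35≡9 → J
F(5): 5+20=25 → Z
J(9): 9+20=29≡3 → D
D(3): 3+20=23 → X
E(4): 4+20=24 → Y
W(22): 22+20=42≡16 → Q

EAZLJZDXYQ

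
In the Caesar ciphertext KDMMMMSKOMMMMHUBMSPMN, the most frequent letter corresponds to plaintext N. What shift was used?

The most frequent ciphertext letter is M (appears 10 times).
M is position 12; N is position 13.
Shift = -1≡25.

25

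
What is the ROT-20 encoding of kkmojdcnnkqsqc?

eegidxwhhekmkw

k(10): 10+20=30≡4 → e
k(10): 10+20=30≡4 → e
m(12): 12+20=32≡6 → g
o(14): 14+20=34≡8 → i
j(9): 9+20=29≡3 → d
d(3): 3+20=23 → x
c(2): 2+20=22 → w
n(13): 13+20=33≡7 → h
n(13): 13+20=33≡7 → h
k(10): 10+20=30≡4 → e
q(16): 16+20=36≡10 → k
s(18): 18+20=38≡12 → m
q(16): 16+20=36≡10 → k
c(2): 2+20=22 → w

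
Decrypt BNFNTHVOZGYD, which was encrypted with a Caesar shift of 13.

OASAGUIBMTLQ

B(1): 1−13=-12≡14 → O
N(13): 13−13=0 → A
F(5): 5−13=-8≡18 → S
N(13): 13−13=0 → A
T(19): 19−13=6 → G
H(7): 7−13=-6≡20 → U
V(21): 21−13=8 → I
O(14): 14−13=1 → B
Z(25): 25−13=12 → M
G(6): 6−13=-7≡19 → T
Y(24): 24−13=11 → L
D(3): 3−13=-10≡16 → Q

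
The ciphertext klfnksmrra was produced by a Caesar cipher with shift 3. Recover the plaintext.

k(10): 10−3=7 → h
l(11): 11−3=8 → i
f(5): 5−3=2 → c
n(13): 13−3=10 → k
k(10): 10−3=7 → h
s(18): 18−3=15 → p
m(12): 12−3=9 → j
r(17): 17−3=14 → o
r(17): 17−3=14 → o
a(0): 0−3=-3≡23 → x

hickhpjoox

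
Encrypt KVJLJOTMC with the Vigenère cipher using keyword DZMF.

NUVQMNFRF

Repeat the key across the message: DZMFDZMFD
K(10)+D(3): 13 → N
V(21)+Z(25): 46≡20 → U
J(9)+M(12): 21 → V
L(11)+F(5): 16 → Q
J(9)+D(3): 12 → M
O(14)+Z(25): 39≡13 → N
T(19)+M(12): 31≡5 → F
M(12)+F(5): 17 → R
C(2)+D(3): 5 → F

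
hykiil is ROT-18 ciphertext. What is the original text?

pgsqqt

h(7): 7−18=-11≡15 → p
y(24): 24−18=6 → g
k(10): 10−18=-8≡18 → s
i(8): 8−18=-10≡16 → q
i(8): 8−18=-10≡16 → q
l(11): 11−18=-7≡19 → t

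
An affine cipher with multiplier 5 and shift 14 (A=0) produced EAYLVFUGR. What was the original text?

The inverse of 5 mod 26 is 21, since 5·21=105≡1. Apply D(y)=21·(y−14) mod 26:
E(4): 21·(4−14)=-210≡24 → Y
A(0): 21·(0−14)=-294≡18 → S
Y(24): 21·(24−14)=210≡2 → C
L(11): 21·(11−14)=-63≡15 → P
V(21): 21·(21−14)=147≡17 → R
F(5): 21·(5−14)=-189≡19 → T
U(20): 21·(20−14)=126≡22 → W
G(6): 21·(6−14)=-168≡14 → O
R(17): 21·(17−14)=63≡11 → L

YSCPRTWOL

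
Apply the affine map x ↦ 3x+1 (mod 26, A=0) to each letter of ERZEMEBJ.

E(4): 3·4+1=13 → N
R(17): 3·17+1=52≡0 → A
Z(25): 3·25+1=76≡24 → Y
E(4): 3·4+1=13 → N
M(12): 3·12+1=37≡11 → L
E(4): 3·4+1=13 → N
B(1): 3·1+1=4 → E
J(9): 3·9+1=28≡2 → C

NAYNLNEC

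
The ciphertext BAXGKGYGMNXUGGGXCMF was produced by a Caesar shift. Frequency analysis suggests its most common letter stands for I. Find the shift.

The most frequent ciphertext letter is G (appears 6 times).
G is position 6; I is position 8.
Shift = -2≡24.

24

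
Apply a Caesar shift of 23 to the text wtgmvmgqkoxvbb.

w(22): 22+23=45≡19 → t
t(19): 19+23=42≡16 → q
g(6): 6+23=29≡3 → d
m(12): 12+23=35≡9 → j
v(21): 21+23=44≡18 → s
m(12): 12+23=35≡9 → j
g(6): 6+23=29≡3 → d
q(16): 16+23=39≡13 → n
k(10): 10+23=33≡7 → h
o(14): 14+23=37≡11 → l
x(23): 23+23=46≡20 → u
v(21): 21+23=44≡18 → s
b(1): 1+23=24 → y
b(1): 1+23=24 → y

tqdjsjdnhlusyy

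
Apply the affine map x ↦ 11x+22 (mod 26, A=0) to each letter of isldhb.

gmndvh

i(8): 11·8+22=110≡6 → g
s(18): 11·18+22=220≡12 → m
l(11): 11·11+22=143≡13 → n
d(3): 11·3+22=55≡3 → d
h(7): 11·7+22=99≡21 → v
b(1): 11·1+22=33≡7 → h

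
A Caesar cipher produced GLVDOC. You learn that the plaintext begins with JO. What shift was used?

23

From the crib: G(6)−J(9)=-3≡23, so the shift is 23.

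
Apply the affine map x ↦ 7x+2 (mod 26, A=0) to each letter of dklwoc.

xubawq

d(3): 7·3+2=23 → x
k(10): 7·10+2=72≡20 → u
l(11): 7·11+2=79≡1 → b
w(22): 7·22+2=156≡0 → a
o(14): 7·14+2=100≡22 → w
c(2): 7·2+2=16 → q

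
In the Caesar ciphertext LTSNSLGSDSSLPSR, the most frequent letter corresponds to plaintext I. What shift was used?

The most frequent ciphertext letter is S (appears 6 times).
S is position 18; I is position 8.
Shift = 10.

10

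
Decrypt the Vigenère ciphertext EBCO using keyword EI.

ATYG

Repeat the key across the ciphertext: EIEI
E(4)−E(4): 0 → A
B(1)−I(8): -7≡19 → T
C(2)−E(4): -2≡24 → Y
O(14)−I(8): 6 → G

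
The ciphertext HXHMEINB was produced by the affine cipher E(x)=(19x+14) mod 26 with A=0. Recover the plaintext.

BVBEUMPN

The inverse of 19 mod 26 is 11, since 19·11=209≡1. Apply D(y)=11·(y−14) mod 26:
H(7): 11·(7−14)=-77≡1 → B
X(23): 11·(23−14)=99≡21 → V
H(7): 11·(7−14)=-77≡1 → B
M(12): 11·(12−14)=-22≡4 → E
E(4): 11·(4−14)=-110≡20 → U
I(8): 11·(8−14)=-66≡12 → M
N(13): 11·(13−14)=-11≡15 → P
B(1): 11·(1−14)=-143≡13 → N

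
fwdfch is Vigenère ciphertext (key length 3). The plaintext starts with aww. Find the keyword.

fah

Subtract each crib letter from the matching ciphertext letter (mod 26):
f(5)−a(0)=5 → f
w(22)−w(22)=0 → a
d(3)−w(22)=-19≡7 → h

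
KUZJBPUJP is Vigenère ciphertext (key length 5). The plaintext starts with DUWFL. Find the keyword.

Subtract each crib letter from the matching ciphertext letter (mod 26):
K(10)−D(3)=7 → H
U(20)−U(20)=0 → A
Z(25)−W(22)=3 → D
J(9)−F(5)=4 → E
B(1)−L(11)=-10≡16 → Q

HADEQ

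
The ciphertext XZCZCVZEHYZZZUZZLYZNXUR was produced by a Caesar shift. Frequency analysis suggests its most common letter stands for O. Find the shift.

The most frequent ciphertext letter is Z (appears 9 times).
Z is position 25; O is position 14.
Shift = 11.

11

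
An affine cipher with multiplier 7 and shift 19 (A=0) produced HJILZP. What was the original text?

CGRKMS

The inverse of 7 mod 26 is 15, since 7·15=105≡1. Apply D(y)=15·(y−19) mod 26:
H(7): 15·(7−19)=-180≡2 → C
J(9): 15·(9−19)=-150≡6 → G
I(8): 15·(8−19)=-165≡17 → R
L(11): 15·(11−19)=-120≡10 → K
Z(25): 15·(25−19)=90≡12 → M
P(15): 15·(15−19)=-60≡18 → S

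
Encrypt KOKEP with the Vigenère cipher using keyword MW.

Repeat the key across the message: MWMWM
K(10)+M(12): 22 → W
O(14)+W(22): 36≡10 → K
K(10)+M(12): 22 → W
E(4)+W(22): 26≡0 → A
P(15)+M(12): 27≡1 → B

WKWAB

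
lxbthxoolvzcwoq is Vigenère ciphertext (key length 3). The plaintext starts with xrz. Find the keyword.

Subtract each crib letter from the matching ciphertext letter (mod 26):
l(11)−x(23)=-12≡14 → o
x(23)−r(17)=6 → g
b(1)−z(25)=-24≡2 → c

ogc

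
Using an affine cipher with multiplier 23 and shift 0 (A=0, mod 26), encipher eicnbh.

e(4): 23·4+0=92≡14 → o
i(8): 23·8+0=184≡2 → c
c(2): 23·2+0=46≡20 → u
n(13): 23·13+0=299≡13 → n
b(1): 23·1+0=23 → x
h(7): 23·7+0=161≡5 → f

ocunxf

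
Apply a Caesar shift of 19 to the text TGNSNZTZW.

T(19): 19+19=38≡12 → M
G(6): 6+19=25 → Z
N(13): 13+19=32≡6 → G
S(18): 18+19=37≡11 → L
N(13): 13+19=32≡6 → G
Z(25): 25+19=44≡18 → S
T(19): 19+19=38≡12 → M
Z(25): 25+19=44≡18 → S
W(22): 22+19=41≡15 → P

MZGLGSMSP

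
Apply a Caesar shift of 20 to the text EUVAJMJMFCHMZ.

E(4): 4+20=24 → Y
U(20): 20+20=40≡14 → O
V(21): 21+20=41≡15 → P
A(0): 0+20=20 → U
J(9): 9+20=29≡3 → D
M(12): 12+20=32≡6 → G
J(9): 9+20=29≡3 → D
M(12): 12+20=32≡6 → G
F(5): 5+20=25 → Z
C(2): 2+20=22 → W
H(7): 7+20=27≡1 → B
M(12): 12+20=32≡6 → G
Z(25): 25+20=45≡19 → T

YOPUDGDGZWBGT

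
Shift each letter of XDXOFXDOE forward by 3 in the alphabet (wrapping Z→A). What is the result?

AGARIAGRH

X(23): 23+3=26≡0 → A
D(3): 3+3=6 → G
X(23): 23+3=26≡0 → A
O(14): 14+3=17 → R
F(5): 5+3=8 → I
X(23): 23+3=26≡0 → A
D(3): 3+3=6 → G
O(14): 14+3=17 → R
E(4): 4+3=7 → H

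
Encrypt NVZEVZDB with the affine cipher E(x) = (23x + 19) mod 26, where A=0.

GIWHIWKQ

N(13): 23·13+19=318≡6 → G
V(21): 23·21+19=502≡8 → I
Z(25): 23·25+19=594≡22 → W
E(4): 23·4+19=111≡7 → H
V(21): 23·21+19=502≡8 → I
Z(25): 23·25+19=594≡22 → W
D(3): 23·3+19=88≡10 → K
B(1): 23·1+19=42≡16 → Q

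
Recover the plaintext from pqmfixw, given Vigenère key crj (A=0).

nzddrou

Repeat the key across the ciphertext: crjcrjc
p(15)−c(2): 13 → n
q(16)−r(17): -1≡25 → z
m(12)−j(9): 3 → d
f(5)−c(2): 3 → d
i(8)−r(17): -9≡17 → r
x(23)−j(9): 14 → o
w(22)−c(2): 20 → u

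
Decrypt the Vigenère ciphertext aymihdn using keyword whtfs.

ertdphg

Repeat the key across the ciphertext: whtfswh
a(0)−w(22): -22≡4 → e
y(24)−h(7): 17 → r
m(12)−t(19): -7≡19 → t
i(8)−f(5): 3 → d
h(7)−s(18): -11≡15 → p
d(3)−w(22): -19≡7 → h
n(13)−h(7): 6 → g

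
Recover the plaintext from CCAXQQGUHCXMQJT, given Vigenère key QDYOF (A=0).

MZCJLADWTXHJSVO

Repeat the key across the ciphertext: QDYOFQDYOFQDYOF
C(2)−Q(16): -14≡12 → M
C(2)−D(3): -1≡25 → Z
A(0)−Y(24): -24≡2 → C
X(23)−O(14): 9 → J
Q(16)−F(5): 11 → L
Q(16)−Q(16): 0 → A
G(6)−D(3): 3 → D
U(20)−Y(24): -4≡22 → W
H(7)−O(14): -7≡19 → T
C(2)−F(5): -3≡23 → X
X(23)−Q(16): 7 → H
M(12)−D(3): 9 → J
Q(16)−Y(24): -8≡18 → S
J(9)−O(14): -5≡21 → V
T(19)−F(5): 14 → O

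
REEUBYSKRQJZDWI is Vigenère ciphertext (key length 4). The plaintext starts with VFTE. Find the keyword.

WZLQ

Subtract each crib letter from the matching ciphertext letter (mod 26):
R(17)−V(21)=-4≡22 → W
E(4)−F(5)=-1≡25 → Z
E(4)−T(19)=-15≡11 → L
U(20)−E(4)=16 → Q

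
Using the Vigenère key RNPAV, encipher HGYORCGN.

Repeat the key across the message: RNPAVRNP
H(7)+R(17): 24 → Y
G(6)+N(13): 19 → T
Y(24)+P(15): 39≡13 → N
O(14)+A(0): 14 → O
R(17)+V(21): 38≡12 → M
C(2)+R(17): 19 → T
G(6)+N(13): 19 → T
N(13)+P(15): 28≡2 → C

YTNOMTTC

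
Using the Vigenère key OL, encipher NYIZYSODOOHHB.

BJWKMDCOCZVSP

Repeat the key across the message: OLOLOLOLOLOLO
N(13)+O(14): 27≡1 → B
Y(24)+L(11): 35≡9 → J
I(8)+O(14): 22 → W
Z(25)+L(11): 36≡10 → K
Y(24)+O(14): 38≡12 → M
S(18)+L(11): 29≡3 → D
O(14)+O(14): 28≡2 → C
D(3)+L(11): 14 → O
O(14)+O(14): 28≡2 → C
O(14)+L(11): 25 → Z
H(7)+O(14): 21 → V
H(7)+L(11): 18 → S
B(1)+O(14): 15 → P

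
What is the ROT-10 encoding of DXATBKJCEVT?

D(3): 3+10=13 → N
X(23): 23+10=33≡7 → H
A(0): 0+10=10 → K
T(19): 19+10=29≡3 → D
B(1): 1+10=11 → L
K(10): 10+10=20 → U
J(9): 9+10=19 → T
C(2): 2+10=12 → M
E(4): 4+10=14 → O
V(21): 21+10=31≡5 → F
T(19): 19+10=29≡3 → D

NHKDLUTMOFD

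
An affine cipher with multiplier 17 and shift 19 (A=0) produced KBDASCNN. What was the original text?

The inverse of 17 mod 26 is 23, since 17·23=391≡1. Apply D(y)=23·(y−19) mod 26:
K(10): 23·(10−19)=-207≡1 → B
B(1): 23·(1−19)=-414≡2 → C
D(3): 23·(3−19)=-368≡22 → W
A(0): 23·(0−19)=-437≡5 → F
S(18): 23·(18−19)=-23≡3 → D
C(2): 23·(2−19)=-391≡25 → Z
N(13): 23·(13−19)=-138≡18 → S
N(13): 23·(13−19)=-138≡18 → S

BCWFDZSS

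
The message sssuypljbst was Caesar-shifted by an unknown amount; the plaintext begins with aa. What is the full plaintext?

aaacgxtrjab

From the crib: s(18)−a(0)=18, so the shift is 18.
Subtract 18 from each ciphertext letter:
s(18): 18−18=0 → a
s(18): 18−18=0 → a
s(18): 18−18=0 → a
u(20): 20−18=2 → c
y(24): 24−18=6 → g
p(15): 15−18=-3≡23 → x
l(11): 11−18=-7≡19 → t
j(9): 9−18=-9≡17 → r
b(1): 1−18=-17≡9 → j
s(18): 18−18=0 → a
t(19): 19−18=1 → b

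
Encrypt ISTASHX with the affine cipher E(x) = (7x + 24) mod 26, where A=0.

I(8): 7·8+24=80≡2 → C
S(18): 7·18+24=150≡20 → U
T(19): 7·19+24=157≡1 → B
A(0): 7·0+24=24 → Y
S(18): 7·18+24=150≡20 → U
H(7): 7·7+24=73≡21 → V
X(23): 7·23+24=185≡3 → D

CUBYUVD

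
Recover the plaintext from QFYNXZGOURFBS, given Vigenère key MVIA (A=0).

Repeat the key across the ciphertext: MVIAMVIAMVIAM
Q(16)−M(12): 4 → E
F(5)−V(21): -16≡10 → K
Y(24)−I(8): 16 → Q
N(13)−A(0): 13 → N
X(23)−M(12): 11 → L
Z(25)−V(21): 4 → E
G(6)−I(8): -2≡24 → Y
O(14)−A(0): 14 → O
U(20)−M(12): 8 → I
R(17)−V(21): -4≡22 → W
F(5)−I(8): -3≡23 → X
B(1)−A(0): 1 → B
S(18)−M(12): 6 → G

EKQNLEYOIWXBG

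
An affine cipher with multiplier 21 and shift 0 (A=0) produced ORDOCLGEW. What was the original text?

SHPSKDEUG

The inverse of 21 mod 26 is 5, since 21·5=105≡1. Apply D(y)=5·(y−0) mod 26:
O(14): 5·(14−0)=70≡18 → S
R(17): 5·(17−0)=85≡7 → H
D(3): 5·(3−0)=15 → P
O(14): 5·(14−0)=70≡18 → S
C(2): 5·(2−0)=10 → K
L(11): 5·(11−0)=55≡3 → D
G(6): 5·(6−0)=30≡4 → E
E(4): 5·(4−0)=20 → U
W(22): 5·(22−0)=110≡6 → G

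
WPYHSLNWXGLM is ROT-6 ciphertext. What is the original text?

W(22): 22−6=16 → Q
P(15): 15−6=9 → J
Y(24): 24−6=18 → S
H(7): 7−6=1 → B
S(18): 18−6=12 → M
L(11): 11−6=5 → F
N(13): 13−6=7 → H
W(22): 22−6=16 → Q
X(23): 23−6=17 → R
G(6): 6−6=0 → A
L(11): 11−6=5 → F
M(12): 12−6=6 → G

QJSBMFHQRAFG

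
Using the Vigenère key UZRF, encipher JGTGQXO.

Repeat the key across the message: UZRFUZR
J(9)+U(20): 29≡3 → D
G(6)+Z(25): 31≡5 → F
T(19)+R(17): 36≡10 → K
G(6)+F(5): 11 → L
Q(16)+U(20): 36≡10 → K
X(23)+Z(25): 48≡22 → W
O(14)+R(17): 31≡5 → F

DFKLKWF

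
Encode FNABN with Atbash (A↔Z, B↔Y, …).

F(5) → U(20)
N(13) → M(12)
A(0) → Z(25)
B(1) → Y(24)
N(13) → M(12)

UMZYM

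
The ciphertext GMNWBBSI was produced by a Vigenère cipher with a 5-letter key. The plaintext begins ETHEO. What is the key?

Subtract each crib letter from the matching ciphertext letter (mod 26):
G(6)−E(4)=2 → C
M(12)−T(19)=-7≡19 → T
N(13)−H(7)=6 → G
W(22)−E(4)=18 → S
B(1)−O(14)=-13≡13 → N

CTGSN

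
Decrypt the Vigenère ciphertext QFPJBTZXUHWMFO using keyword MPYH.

EQRCPEBQISYFTZ

Repeat the key across the ciphertext: MPYHMPYHMPYHMP
Q(16)−M(12): 4 → E
F(5)−P(15): -10≡16 → Q
P(15)−Y(24): -9≡17 → R
J(9)−H(7): 2 → C
B(1)−M(12): -11≡15 → P
T(19)−P(15): 4 → E
Z(25)−Y(24): 1 → B
X(23)−H(7): 16 → Q
U(20)−M(12): 8 → I
H(7)−P(15): -8≡18 → S
W(22)−Y(24): -2≡24 → Y
M(12)−H(7): 5 → F
F(5)−M(12): -7≡19 → T
O(14)−P(15): -1≡25 → Z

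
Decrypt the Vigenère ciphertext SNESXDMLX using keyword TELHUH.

ZJTLDWTHM

Repeat the key across the ciphertext: TELHUHTEL
S(18)−T(19): -1≡25 → Z
N(13)−E(4): 9 → J
E(4)−L(11): -7≡19 → T
S(18)−H(7): 11 → L
X(23)−U(20): 3 → D
D(3)−H(7): -4≡22 → W
M(12)−T(19): -7≡19 → T
L(11)−E(4): 7 → H
X(23)−L(11): 12 → M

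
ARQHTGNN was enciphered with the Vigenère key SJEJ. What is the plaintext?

Repeat the key across the ciphertext: SJEJSJEJ
A(0)−S(18): -18≡8 → I
R(17)−J(9): 8 → I
Q(16)−E(4): 12 → M
H(7)−J(9): -2≡24 → Y
T(19)−S(18): 1 → B
G(6)−J(9): -3≡23 → X
N(13)−E(4): 9 → J
N(13)−J(9): 4 → E

IIMYBXJE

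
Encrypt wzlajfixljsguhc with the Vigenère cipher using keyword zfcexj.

Repeat the key across the message: zfcexjzfcexjzfc
w(22)+z(25): 47≡21 → v
z(25)+f(5): 30≡4 → e
l(11)+c(2): 13 → n
a(0)+e(4): 4 → e
j(9)+x(23): 32≡6 → g
f(5)+j(9): 14 → o
i(8)+z(25): 33≡7 → h
x(23)+f(5): 28≡2 → c
l(11)+c(2): 13 → n
j(9)+e(4): 13 → n
s(18)+x(23): 41≡15 → p
g(6)+j(9): 15 → p
u(20)+z(25): 45≡19 → t
h(7)+f(5): 12 → m
c(2)+c(2): 4 → e

venegohcnnpptme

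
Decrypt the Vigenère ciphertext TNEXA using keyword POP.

EZPIM

Repeat the key across the ciphertext: POPPO
T(19)−P(15): 4 → E
N(13)−O(14): -1≡25 → Z
E(4)−P(15): -11≡15 → P
X(23)−P(15): 8 → I
A(0)−O(14): -14≡12 → M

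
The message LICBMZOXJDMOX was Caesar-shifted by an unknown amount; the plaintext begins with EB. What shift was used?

From the crib: L(11)−E(4)=7, so the shift is 7.

7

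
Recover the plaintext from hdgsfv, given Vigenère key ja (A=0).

Repeat the key across the ciphertext: jajaja
h(7)−j(9): -2≡24 → y
d(3)−a(0): 3 → d
g(6)−j(9): -3≡23 → x
s(18)−a(0): 18 → s
f(5)−j(9): -4≡22 → w
v(21)−a(0): 21 → v

ydxswv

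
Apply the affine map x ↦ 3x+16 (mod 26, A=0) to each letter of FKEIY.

F(5): 3·5+16=31≡5 → F
K(10): 3·10+16=46≡20 → U
E(4): 3·4+16=28≡2 → C
I(8): 3·8+16=40≡14 → O
Y(24): 3·24+16=88≡10 → K

FUCOK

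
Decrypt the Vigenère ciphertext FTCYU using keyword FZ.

AUXZP

Repeat the key across the ciphertext: FZFZF
F(5)−F(5): 0 → A
T(19)−Z(25): -6≡20 → U
C(2)−F(5): -3≡23 → X
Y(24)−Z(25): -1≡25 → Z
U(20)−F(5): 15 → P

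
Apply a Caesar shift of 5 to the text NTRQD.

N(13): 13+5=18 → S
T(19): 19+5=24 → Y
R(17): 17+5=22 → W
Q(16): 16+5=21 → V
D(3): 3+5=8 → I

SYWVI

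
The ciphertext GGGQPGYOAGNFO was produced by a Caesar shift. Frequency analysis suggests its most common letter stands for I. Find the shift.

The most frequent ciphertext letter is G (appears 5 times).
G is position 6; I is position 8.
Shift = -2≡24.

24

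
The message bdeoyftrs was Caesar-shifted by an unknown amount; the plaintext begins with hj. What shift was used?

20

From the crib: b(1)−h(7)=-6≡20, so the shift is 20.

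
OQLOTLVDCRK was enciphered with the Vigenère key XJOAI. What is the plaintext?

Repeat the key across the ciphertext: XJOAIXJOAIX
O(14)−X(23): -9≡17 → R
Q(16)−J(9): 7 → H
L(11)−O(14): -3≡23 → X
O(14)−A(0): 14 → O
T(19)−I(8): 11 → L
L(11)−X(23): -12≡14 → O
V(21)−J(9): 12 → M
D(3)−O(14): -11≡15 → P
C(2)−A(0): 2 → C
R(17)−I(8): 9 → J
K(10)−X(23): -13≡13 → N

RHXOLOMPCJN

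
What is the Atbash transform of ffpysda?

f(5) → u(20)
f(5) → u(20)
p(15) → k(10)
y(24) → b(1)
s(18) → h(7)
d(3) → w(22)
a(0) → z(25)

uukbhwz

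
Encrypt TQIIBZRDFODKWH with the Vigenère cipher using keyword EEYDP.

Repeat the key across the message: EEYDPEEYDPEEYD
T(19)+E(4): 23 → X
Q(16)+E(4): 20 → U
I(8)+Y(24): 32≡6 → G
I(8)+D(3): 11 → L
B(1)+P(15): 16 → Q
Z(25)+E(4): 29≡3 → D
R(17)+E(4): 21 → V
D(3)+Y(24): 27≡1 → B
F(5)+D(3): 8 → I
O(14)+P(15): 29≡3 → D
D(3)+E(4): 7 → H
K(10)+E(4): 14 → O
W(22)+Y(24): 46≡20 → U
H(7)+D(3): 10 → K

XUGLQDVBIDHOUK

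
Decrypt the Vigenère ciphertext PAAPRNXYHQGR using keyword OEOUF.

BWMVMZTKNLSN

Repeat the key across the ciphertext: OEOUFOEOUFOE
P(15)−O(14): 1 → B
A(0)−E(4): -4≡22 → W
A(0)−O(14): -14≡12 → M
P(15)−U(20): -5≡21 → V
R(17)−F(5): 12 → M
N(13)−O(14): -1≡25 → Z
X(23)−E(4): 19 → T
Y(24)−O(14): 10 → K
H(7)−U(20): -13≡13 → N
Q(16)−F(5): 11 → L
G(6)−O(14): -8≡18 → S
R(17)−E(4): 13 → N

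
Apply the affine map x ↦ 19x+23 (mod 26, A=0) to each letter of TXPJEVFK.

T(19): 19·19+23=384≡20 → U
X(23): 19·23+23=460≡18 → S
P(15): 19·15+23=308≡22 → W
J(9): 19·9+23=194≡12 → M
E(4): 19·4+23=99≡21 → V
V(21): 19·21+23=422≡6 → G
F(5): 19·5+23=118≡14 → O
K(10): 19·10+23=213≡5 → F

USWMVGOF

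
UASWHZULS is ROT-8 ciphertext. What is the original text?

U(20): 20−8=12 → M
A(0): 0−8=-8≡18 → S
S(18): 18−8=10 → K
W(22): 22−8=14 → O
H(7): 7−8=-1≡25 → Z
Z(25): 25−8=17 → R
U(20): 20−8=12 → M
L(11): 11−8=3 → D
S(18): 18−8=10 → K

MSKOZRMDK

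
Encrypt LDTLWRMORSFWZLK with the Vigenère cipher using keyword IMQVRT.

Repeat the key across the message: IMQVRTIMQVRTIMQ
L(11)+I(8): 19 → T
D(3)+M(12): 15 → P
T(19)+Q(16): 35≡9 → J
L(11)+V(21): 32≡6 → G
W(22)+R(17): 39≡13 → N
R(17)+T(19): 36≡10 → K
M(12)+I(8): 20 → U
O(14)+M(12): 26≡0 → A
R(17)+Q(16): 33≡7 → H
S(18)+V(21): 39≡13 → N
F(5)+R(17): 22 → W
W(22)+T(19): 41≡15 → P
Z(25)+I(8): 33≡7 → H
L(11)+M(12): 23 → X
K(10)+Q(16): 26≡0 → A

TPJGNKUAHNWPHXA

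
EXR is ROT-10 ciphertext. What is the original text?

E(4): 4−10=-6≡20 → U
X(23): 23−10=13 → N
R(17): 17−10=7 → H

UNH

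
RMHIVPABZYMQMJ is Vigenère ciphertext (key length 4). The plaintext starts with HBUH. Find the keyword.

Subtract each crib letter from the matching ciphertext letter (mod 26):
R(17)−H(7)=10 → K
M(12)−B(1)=11 → L
H(7)−U(20)=-13≡13 → N
I(8)−H(7)=1 → B

KLNB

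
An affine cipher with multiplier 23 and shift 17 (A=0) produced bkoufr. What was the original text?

The inverse of 23 mod 26 is 17, since 23·17=391≡1. Apply D(y)=17·(y−17) mod 26:
b(1): 17·(1−17)=-272≡14 → o
k(10): 17·(10−17)=-119≡11 → l
o(14): 17·(14−17)=-51≡1 → b
u(20): 17·(20−17)=51≡25 → z
f(5): 17·(5−17)=-204≡4 → e
r(17): 17·(17−17)=0 → a

olbzea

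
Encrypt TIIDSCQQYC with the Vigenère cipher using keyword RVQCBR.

Repeat the key across the message: RVQCBRRVQC
T(19)+R(17): 36≡10 → K
I(8)+V(21): 29≡3 → D
I(8)+Q(16): 24 → Y
D(3)+C(2): 5 → F
S(18)+B(1): 19 → T
C(2)+R(17): 19 → T
Q(16)+R(17): 33≡7 → H
Q(16)+V(21): 37≡11 → L
Y(24)+Q(16): 40≡14 → O
C(2)+C(2): 4 → E

KDYFTTHLOE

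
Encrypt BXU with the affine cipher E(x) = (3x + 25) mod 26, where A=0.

CQH

B(1): 3·1+25=28≡2 → C
X(23): 3·23+25=94≡16 → Q
U(20): 3·20+25=85≡7 → H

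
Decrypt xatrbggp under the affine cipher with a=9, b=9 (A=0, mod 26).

qzeycrrs

The inverse of 9 mod 26 is 3, since 9·3=27≡1. Apply D(y)=3·(y−9) mod 26:
x(23): 3·(23−9)=42≡16 → q
a(0): 3·(0−9)=-27≡25 → z
t(19): 3·(19−9)=30≡4 → e
r(17): 3·(17−9)=24 → y
b(1): 3·(1−9)=-24≡2 → c
g(6): 3·(6−9)=-9≡17 → r
g(6): 3·(6−9)=-9≡17 → r
p(15): 3·(15−9)=18 → s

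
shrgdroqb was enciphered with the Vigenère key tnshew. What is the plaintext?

Repeat the key across the ciphertext: tnshewtns
s(18)−t(19): -1≡25 → z
h(7)−n(13): -6≡20 → u
r(17)−s(18): -1≡25 → z
g(6)−h(7): -1≡25 → z
d(3)−e(4): -1≡25 → z
r(17)−w(22): -5≡21 → v
o(14)−t(19): -5≡21 → v
q(16)−n(13): 3 → d
b(1)−s(18): -17≡9 → j

zuzzzvvdj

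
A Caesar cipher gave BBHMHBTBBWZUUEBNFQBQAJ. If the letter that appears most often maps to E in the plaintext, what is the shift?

The most frequent ciphertext letter is B (appears 7 times).
B is position 1; E is position 4.
Shift = -3≡23.

23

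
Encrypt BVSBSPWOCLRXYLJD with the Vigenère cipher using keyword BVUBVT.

CQMCNIXJWMMQZGDE

Repeat the key across the message: BVUBVTBVUBVTBVUB
B(1)+B(1): 2 → C
V(21)+V(21): 42≡16 → Q
S(18)+U(20): 38≡12 → M
B(1)+B(1): 2 → C
S(18)+V(21): 39≡13 → N
P(15)+T(19): 34≡8 → I
W(22)+B(1): 23 → X
O(14)+V(21): 35≡9 → J
C(2)+U(20): 22 → W
L(11)+B(1): 12 → M
R(17)+V(21): 38≡12 → M
X(23)+T(19): 42≡16 → Q
Y(24)+B(1): 25 → Z
L(11)+V(21): 32≡6 → G
J(9)+U(20): 29≡3 → D
D(3)+B(1): 4 → E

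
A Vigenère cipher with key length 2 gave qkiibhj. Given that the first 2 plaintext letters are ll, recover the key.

fz

Subtract each crib letter from the matching ciphertext letter (mod 26):
q(16)−l(11)=5 → f
k(10)−l(11)=-1≡25 → z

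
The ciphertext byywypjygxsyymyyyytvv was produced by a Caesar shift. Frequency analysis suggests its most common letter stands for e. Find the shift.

20

The most frequent ciphertext letter is y (appears 10 times).
y is position 24; e is position 4.
Shift = 20.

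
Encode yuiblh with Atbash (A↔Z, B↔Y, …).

bfryos

y(24) → b(1)
u(20) → f(5)
i(8) → r(17)
b(1) → y(24)
l(11) → o(14)
h(7) → s(18)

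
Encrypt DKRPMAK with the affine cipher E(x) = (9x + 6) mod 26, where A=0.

D(3): 9·3+6=33≡7 → H
K(10): 9·10+6=96≡18 → S
R(17): 9·17+6=159≡3 → D
P(15): 9·15+6=141≡11 → L
M(12): 9·12+6=114≡10 → K
A(0): 9·0+6=6 → G
K(10): 9·10+6=96≡18 → S

HSDLKGS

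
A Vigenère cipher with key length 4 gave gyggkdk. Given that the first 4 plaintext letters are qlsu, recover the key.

Subtract each crib letter from the matching ciphertext letter (mod 26):
g(6)−q(16)=-10≡16 → q
y(24)−l(11)=13 → n
g(6)−s(18)=-12≡14 → o
g(6)−u(20)=-14≡12 → m

qnom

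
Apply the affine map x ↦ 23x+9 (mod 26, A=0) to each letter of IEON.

LXTW

I(8): 23·8+9=193≡11 → L
E(4): 23·4+9=101≡23 → X
O(14): 23·14+9=331≡19 → T
N(13): 23·13+9=308≡22 → W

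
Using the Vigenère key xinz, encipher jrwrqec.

Repeat the key across the message: xinzxin
j(9)+x(23): 32≡6 → g
r(17)+i(8): 25 → z
w(22)+n(13): 35≡9 → j
r(17)+z(25): 42≡16 → q
q(16)+x(23): 39≡13 → n
e(4)+i(8): 12 → m
c(2)+n(13): 15 → p

gzjqnmp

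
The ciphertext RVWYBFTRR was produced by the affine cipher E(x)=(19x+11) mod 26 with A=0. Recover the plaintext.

OGRNUMKOO

The inverse of 19 mod 26 is 11, since 19·11=209≡1. Apply D(y)=11·(y−11) mod 26:
R(17): 11·(17−11)=66≡14 → O
V(21): 11·(21−11)=110≡6 → G
W(22): 11·(22−11)=121≡17 → R
Y(24): 11·(24−11)=143≡13 → N
B(1): 11·(1−11)=-110≡20 → U
F(5): 11·(5−11)=-66≡12 → M
T(19): 11·(19−11)=88≡10 → K
R(17): 11·(17−11)=66≡14 → O
R(17): 11·(17−11)=66≡14 → O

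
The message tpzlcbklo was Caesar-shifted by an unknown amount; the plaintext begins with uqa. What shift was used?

From the crib: t(19)−u(20)=-1≡25, so the shift is 25.

25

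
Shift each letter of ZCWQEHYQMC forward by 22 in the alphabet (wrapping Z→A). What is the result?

VYSMADUMIY

Z(25): 25+22=47≡21 → V
C(2): 2+22=24 → Y
W(22): 22+22=44≡18 → S
Q(16): 16+22=38≡12 → M
E(4): 4+22=26≡0 → A
H(7): 7+22=29≡3 → D
Y(24): 24+22=46≡20 → U
Q(16): 16+22=38≡12 → M
M(12): 12+22=34≡8 → I
C(2): 2+22=24 → Y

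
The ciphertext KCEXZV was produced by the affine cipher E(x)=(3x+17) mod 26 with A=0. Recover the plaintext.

The inverse of 3 mod 26 is 9, since 3·9=27≡1. Apply D(y)=9·(y−17) mod 26:
K(10): 9·(10−17)=-63≡15 → P
C(2): 9·(2−17)=-135≡21 → V
E(4): 9·(4−17)=-117≡13 → N
X(23): 9·(23−17)=54≡2 → C
Z(25): 9·(25−17)=72≡20 → U
V(21): 9·(21−17)=36≡10 → K

PVNCUK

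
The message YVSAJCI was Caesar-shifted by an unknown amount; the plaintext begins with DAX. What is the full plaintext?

DAXFOHN

From the crib: Y(24)−D(3)=21, so the shift is 21.
Subtract 21 from each ciphertext letter:
Y(24): 24−21=3 → D
V(21): 21−21=0 → A
S(18): 18−21=-3≡23 → X
A(0): 0−21=-21≡5 → F
J(9): 9−21=-12≡14 → O
C(2): 2−21=-19≡7 → H
I(8): 8−21=-13≡13 → N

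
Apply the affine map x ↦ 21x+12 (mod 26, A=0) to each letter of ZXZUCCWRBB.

RBRQCCGFHH

Z(25): 21·25+12=537≡17 → R
X(23): 21·23+12=495≡1 → B
Z(25): 21·25+12=537≡17 → R
U(20): 21·20+12=432≡16 → Q
C(2): 21·2+12=54≡2 → C
C(2): 21·2+12=54≡2 → C
W(22): 21·22+12=474≡6 → G
R(17): 21·17+12=369≡5 → F
B(1): 21·1+12=33≡7 → H
B(1): 21·1+12=33≡7 → H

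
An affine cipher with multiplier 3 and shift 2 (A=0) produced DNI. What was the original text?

The inverse of 3 mod 26 is 9, since 3·9=27≡1. Apply D(y)=9·(y−2) mod 26:
D(3): 9·(3−2)=9 → J
N(13): 9·(13−2)=99≡21 → V
I(8): 9·(8−2)=54≡2 → C

JVC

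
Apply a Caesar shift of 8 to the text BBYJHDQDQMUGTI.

JJGRPLYLYUCOBQ

B(1): 1+8=9 → J
B(1): 1+8=9 → J
Y(24): 24+8=32≡6 → G
J(9): 9+8=17 → R
H(7): 7+8=15 → P
D(3): 3+8=11 → L
Q(16): 16+8=24 → Y
D(3): 3+8=11 → L
Q(16): 16+8=24 → Y
M(12): 12+8=20 → U
U(20): 20+8=28≡2 → C
G(6): 6+8=14 → O
T(19): 19+8=27≡1 → B
I(8): 8+8=16 → Q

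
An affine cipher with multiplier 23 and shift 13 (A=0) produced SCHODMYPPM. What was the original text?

HVCRMJFIIJ

The inverse of 23 mod 26 is 17, since 23·17=391≡1. Apply D(y)=17·(y−13) mod 26:
S(18): 17·(18−13)=85≡7 → H
C(2): 17·(2−13)=-187≡21 → V
H(7): 17·(7−13)=-102≡2 → C
O(14): 17·(14−13)=17 → R
D(3): 17·(3−13)=-170≡12 → M
M(12): 17·(12−13)=-17≡9 → J
Y(24): 17·(24−13)=187≡5 → F
P(15): 17·(15−13)=34≡8 → I
P(15): 17·(15−13)=34≡8 → I
M(12): 17·(12−13)=-17≡9 → J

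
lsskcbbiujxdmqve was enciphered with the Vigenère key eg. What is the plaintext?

Repeat the key across the ciphertext: egegegegegegegeg
l(11)−e(4): 7 → h
s(18)−g(6): 12 → m
s(18)−e(4): 14 → o
k(10)−g(6): 4 → e
c(2)−e(4): -2≡24 → y
b(1)−g(6): -5≡21 → v
b(1)−e(4): -3≡23 → x
i(8)−g(6): 2 → c
u(20)−e(4): 16 → q
j(9)−g(6): 3 → d
x(23)−e(4): 19 → t
d(3)−g(6): -3≡23 → x
m(12)−e(4): 8 → i
q(16)−g(6): 10 → k
v(21)−e(4): 17 → r
e(4)−g(6): -2≡24 → y

hmoeyvxcqdtxikry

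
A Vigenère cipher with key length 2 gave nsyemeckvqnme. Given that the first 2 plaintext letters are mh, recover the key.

Subtract each crib letter from the matching ciphertext letter (mod 26):
n(13)−m(12)=1 → b
s(18)−h(7)=11 → l

bl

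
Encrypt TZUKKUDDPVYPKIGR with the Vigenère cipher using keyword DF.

Repeat the key across the message: DFDFDFDFDFDFDFDF
T(19)+D(3): 22 → W
Z(25)+F(5): 30≡4 → E
U(20)+D(3): 23 → X
K(10)+F(5): 15 → P
K(10)+D(3): 13 → N
U(20)+F(5): 25 → Z
D(3)+D(3): 6 → G
D(3)+F(5): 8 → I
P(15)+D(3): 18 → S
V(21)+F(5): 26≡0 → A
Y(24)+D(3): 27≡1 → B
P(15)+F(5): 20 → U
K(10)+D(3): 13 → N
I(8)+F(5): 13 → N
G(6)+D(3): 9 → J
R(17)+F(5): 22 → W

WEXPNZGISABUNNJW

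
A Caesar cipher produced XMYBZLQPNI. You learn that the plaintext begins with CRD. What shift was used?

From the crib: X(23)−C(2)=21, so the shift is 21.

21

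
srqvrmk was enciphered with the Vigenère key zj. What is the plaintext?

tirmsdl

Repeat the key across the ciphertext: zjzjzjz
s(18)−z(25): -7≡19 → t
r(17)−j(9): 8 → i
q(16)−z(25): -9≡17 → r
v(21)−j(9): 12 → m
r(17)−z(25): -8≡18 → s
m(12)−j(9): 3 → d
k(10)−z(25): -15≡11 → l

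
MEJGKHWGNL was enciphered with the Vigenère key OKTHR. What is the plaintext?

YUQZTTMNGU

Repeat the key across the ciphertext: OKTHROKTHR
M(12)−O(14): -2≡24 → Y
E(4)−K(10): -6≡20 → U
J(9)−T(19): -10≡16 → Q
G(6)−H(7): -1≡25 → Z
K(10)−R(17): -7≡19 → T
H(7)−O(14): -7≡19 → T
W(22)−K(10): 12 → M
G(6)−T(19): -13≡13 → N
N(13)−H(7): 6 → G
L(11)−R(17): -6≡20 → U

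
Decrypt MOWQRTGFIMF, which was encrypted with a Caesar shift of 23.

PRZTUWJILPI

M(12): 12−23=-11≡15 → P
O(14): 14−23=-9≡17 → R
W(22): 22−23=-1≡25 → Z
Q(16): 16−23=-7≡19 → T
R(17): 17−23=-6≡20 → U
T(19): 19−23=-4≡22 → W
G(6): 6−23=-17≡9 → J
F(5): 5−23=-18≡8 → I
I(8): 8−23=-15≡11 → L
M(12): 12−23=-11≡15 → P
F(5): 5−23=-18≡8 → I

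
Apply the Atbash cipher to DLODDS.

WOLWWH

D(3) → W(22)
L(11) → O(14)
O(14) → L(11)
D(3) → W(22)
D(3) → W(22)
S(18) → H(7)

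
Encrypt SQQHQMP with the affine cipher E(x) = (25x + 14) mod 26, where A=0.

WYYHYCZ

S(18): 25·18+14=464≡22 → W
Q(16): 25·16+14=414≡24 → Y
Q(16): 25·16+14=414≡24 → Y
H(7): 25·7+14=189≡7 → H
Q(16): 25·16+14=414≡24 → Y
M(12): 25·12+14=314≡2 → C
P(15): 25·15+14=389≡25 → Z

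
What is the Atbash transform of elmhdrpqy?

vonswikjb

e(4) → v(21)
l(11) → o(14)
m(12) → n(13)
h(7) → s(18)
d(3) → w(22)
r(17) → i(8)
p(15) → k(10)
q(16) → j(9)
y(24) → b(1)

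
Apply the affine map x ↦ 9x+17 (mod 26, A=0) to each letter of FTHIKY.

KGCLDZ

F(5): 9·5+17=62≡10 → K
T(19): 9·19+17=188≡6 → G
H(7): 9·7+17=80≡2 → C
I(8): 9·8+17=89≡11 → L
K(10): 9·10+17=107≡3 → D
Y(24): 9·24+17=233≡25 → Z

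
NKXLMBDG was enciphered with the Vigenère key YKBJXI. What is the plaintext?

Repeat the key across the ciphertext: YKBJXIYK
N(13)−Y(24): -11≡15 → P
K(10)−K(10): 0 → A
X(23)−B(1): 22 → W
L(11)−J(9): 2 → C
M(12)−X(23): -11≡15 → P
B(1)−I(8): -7≡19 → T
D(3)−Y(24): -21≡5 → F
G(6)−K(10): -4≡22 → W

PAWCPTFW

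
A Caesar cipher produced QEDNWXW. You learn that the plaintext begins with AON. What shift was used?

16

From the crib: Q(16)−A(0)=16, so the shift is 16.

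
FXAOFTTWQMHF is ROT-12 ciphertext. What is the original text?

TLOCTHHKEAVT

F(5): 5−12=-7≡19 → T
X(23): 23−12=11 → L
A(0): 0−12=-12≡14 → O
O(14): 14−12=2 → C
F(5): 5−12=-7≡19 → T
T(19): 19−12=7 → H
T(19): 19−12=7 → H
W(22): 22−12=10 → K
Q(16): 16−12=4 → E
M(12): 12−12=0 → A
H(7): 7−12=-5≡21 → V
F(5): 5−12=-7≡19 → T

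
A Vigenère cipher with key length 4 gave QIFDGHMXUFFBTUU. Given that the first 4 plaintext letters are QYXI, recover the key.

Subtract each crib letter from the matching ciphertext letter (mod 26):
Q(16)−Q(16)=0 → A
I(8)−Y(24)=-16≡10 → K
F(5)−X(23)=-18≡8 → I
D(3)−I(8)=-5≡21 → V

AKIV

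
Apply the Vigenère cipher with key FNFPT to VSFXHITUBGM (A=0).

Repeat the key across the message: FNFPTFNFPTF
V(21)+F(5): 26≡0 → A
S(18)+N(13): 31≡5 → F
F(5)+F(5): 10 → K
X(23)+P(15): 38≡12 → M
H(7)+T(19): 26≡0 → A
I(8)+F(5): 13 → N
T(19)+N(13): 32≡6 → G
U(20)+F(5): 25 → Z
B(1)+P(15): 16 → Q
G(6)+T(19): 25 → Z
M(12)+F(5): 17 → R

AFKMANGZQZR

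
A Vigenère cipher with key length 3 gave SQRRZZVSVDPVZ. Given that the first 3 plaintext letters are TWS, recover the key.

Subtract each crib letter from the matching ciphertext letter (mod 26):
S(18)−T(19)=-1≡25 → Z
Q(16)−W(22)=-6≡20 → U
R(17)−S(18)=-1≡25 → Z

ZUZ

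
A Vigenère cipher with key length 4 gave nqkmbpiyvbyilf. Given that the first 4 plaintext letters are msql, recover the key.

byub

Subtract each crib letter from the matching ciphertext letter (mod 26):
n(13)−m(12)=1 → b
q(16)−s(18)=-2≡24 → y
k(10)−q(16)=-6≡20 → u
m(12)−l(11)=1 → b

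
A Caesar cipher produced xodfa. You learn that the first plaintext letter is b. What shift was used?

From the crib: x(23)−b(1)=22, so the shift is 22.

22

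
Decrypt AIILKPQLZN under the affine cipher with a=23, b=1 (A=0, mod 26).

JPPOXEVOSW

The inverse of 23 mod 26 is 17, since 23·17=391≡1. Apply D(y)=17·(y−1) mod 26:
A(0): 17·(0−1)=-17≡9 → J
I(8): 17·(8−1)=119≡15 → P
I(8): 17·(8−1)=119≡15 → P
L(11): 17·(11−1)=170≡14 → O
K(10): 17·(10−1)=153≡23 → X
P(15): 17·(15−1)=238≡4 → E
Q(16): 17·(16−1)=255≡21 → V
L(11): 17·(11−1)=170≡14 → O
Z(25): 17·(25−1)=408≡18 → S
N(13): 17·(13−1)=204≡22 → W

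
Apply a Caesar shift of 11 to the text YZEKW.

Y(24): 24+11=35≡9 → J
Z(25): 25+11=36≡10 → K
E(4): 4+11=15 → P
K(10): 10+11=21 → V
W(22): 22+11=33≡7 → H

JKPVH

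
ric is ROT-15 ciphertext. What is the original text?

r(17): 17−15=2 → c
i(8): 8−15=-7≡19 → t
c(2): 2−15=-13≡13 → n

ctn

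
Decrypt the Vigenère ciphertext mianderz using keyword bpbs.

Repeat the key across the ciphertext: bpbsbpbs
m(12)−b(1): 11 → l
i(8)−p(15): -7≡19 → t
a(0)−b(1): -1≡25 → z
n(13)−s(18): -5≡21 → v
d(3)−b(1): 2 → c
e(4)−p(15): -11≡15 → p
r(17)−b(1): 16 → q
z(25)−s(18): 7 → h

ltzvcpqh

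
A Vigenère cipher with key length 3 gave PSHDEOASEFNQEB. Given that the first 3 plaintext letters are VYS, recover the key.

UUP

Subtract each crib letter from the matching ciphertext letter (mod 26):
P(15)−V(21)=-6≡20 → U
S(18)−Y(24)=-6≡20 → U
H(7)−S(18)=-11≡15 → P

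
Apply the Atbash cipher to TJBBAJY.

T(19) → G(6)
J(9) → Q(16)
B(1) → Y(24)
B(1) → Y(24)
A(0) → Z(25)
J(9) → Q(16)
Y(24) → B(1)

GQYYZQB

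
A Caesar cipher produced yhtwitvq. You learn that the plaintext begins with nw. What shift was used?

From the crib: y(24)−n(13)=11, so the shift is 11.

11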